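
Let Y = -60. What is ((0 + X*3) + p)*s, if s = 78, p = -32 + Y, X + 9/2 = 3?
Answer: -7527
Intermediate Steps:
X = -3/2 (X = -9/2 + 3 = -3/2 ≈ -1.5000)
p = -92 (p = -32 - 60 = -92)
((0 + X*3) + p)*s = ((0 - 3/2*3) - 92)*78 = ((0 - 9/2) - 92)*78 = (-9/2 - 92)*78 = -193/2*78 = -7527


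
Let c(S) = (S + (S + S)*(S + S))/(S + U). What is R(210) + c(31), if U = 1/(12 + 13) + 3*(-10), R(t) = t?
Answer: 102335/26 ≈ 3936.0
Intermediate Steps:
U = -749/25 (U = 1/25 - 30 = -749/25 ≈ -29.960)
c(S) = (S + 4*S²)/(-749/25 + S) (c(S) = (S + (S + S)*(S + S))/(S - 749/25) = (S + (2*S)*(2*S))/(-749/25 + S) = (S + 4*S²)/(-749/25 + S))
R(210) + c(31) = 210 + 25*31*(1 + 4*31)/(-749 + 25*31) = 210 + 25*31*(1 + 124)/(-749 + 775) = 210 + 25*31*125/26 = 210 + 25*31*(1/26)*125 = 210 + 96875/26 = 102335/26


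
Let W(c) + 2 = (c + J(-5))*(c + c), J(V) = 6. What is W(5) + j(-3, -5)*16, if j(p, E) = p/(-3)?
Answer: 124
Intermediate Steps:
j(p, E) = -p/3 (j(p, E) = p*(-1/3) = -p/3)
W(c) = -2 + 2*c*(6 + c) (W(c) = -2 + (c + 6)*(c + c) = -2 + (6 + c)*(2*c) = -2 + 2*c*(6 + c))
W(5) + j(-3, -5)*16 = (-2 + 2*5**2 + 12*5) - 1/3*(-3)*16 = (-2 + 2*25 + 60) + 1*16 = (-2 + 50 + 60) + 16 = 108 + 16 = 124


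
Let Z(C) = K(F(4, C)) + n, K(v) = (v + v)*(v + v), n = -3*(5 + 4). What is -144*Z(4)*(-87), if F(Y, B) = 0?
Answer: -338256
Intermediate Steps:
n = -27 (n = -3*9 = -27)
K(v) = 4*v² (K(v) = (2*v)*(2*v) = 4*v²)
Z(C) = -27 (Z(C) = 4*0² - 27 = 4*0 - 27 = 0 - 27 = -27)
-144*Z(4)*(-87) = -144*(-27)*(-87) = 3888*(-87) = -338256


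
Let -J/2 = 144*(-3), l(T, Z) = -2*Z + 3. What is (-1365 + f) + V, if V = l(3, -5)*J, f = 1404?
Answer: 11271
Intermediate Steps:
l(T, Z) = 3 - 2*Z
J = 864 (J = -288*(-3) = -2*(-432) = 864)
V = 11232 (V = (3 - 2*(-5))*864 = (3 + 10)*864 = 13*864 = 11232)
(-1365 + f) + V = (-1365 + 1404) + 11232 = 39 + 11232 = 11271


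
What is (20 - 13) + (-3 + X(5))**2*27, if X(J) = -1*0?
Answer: 250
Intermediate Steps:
X(J) = 0
(20 - 13) + (-3 + X(5))**2*27 = (20 - 13) + (-3 + 0)**2*27 = 7 + (-3)**2*27 = 7 + 9*27 = 7 + 243 = 250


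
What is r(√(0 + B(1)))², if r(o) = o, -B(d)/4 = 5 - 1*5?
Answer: 0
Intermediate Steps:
B(d) = 0 (B(d) = -4*(5 - 1*5) = -4*(5 - 5) = -4*0 = 0)
r(√(0 + B(1)))² = (√(0 + 0))² = (√0)² = 0² = 0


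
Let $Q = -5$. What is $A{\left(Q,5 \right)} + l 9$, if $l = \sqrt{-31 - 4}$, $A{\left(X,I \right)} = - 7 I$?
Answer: $-35 + 9 i \sqrt{35} \approx -35.0 + 53.245 i$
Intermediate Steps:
$l = i \sqrt{35}$ ($l = \sqrt{-35} = i \sqrt{35} \approx 5.9161 i$)
$A{\left(Q,5 \right)} + l 9 = \left(-7\right) 5 + i \sqrt{35} \cdot 9 = -35 + 9 i \sqrt{35}$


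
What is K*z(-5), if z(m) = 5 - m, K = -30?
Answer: -300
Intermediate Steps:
K*z(-5) = -30*(5 - 1*(-5)) = -30*(5 + 5) = -30*10 = -300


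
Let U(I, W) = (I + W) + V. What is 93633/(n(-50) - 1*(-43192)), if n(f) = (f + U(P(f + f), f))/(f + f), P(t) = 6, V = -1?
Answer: 624220/287953 ≈ 2.1678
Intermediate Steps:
U(I, W) = -1 + I + W (U(I, W) = (I + W) - 1 = -1 + I + W)
n(f) = (5 + 2*f)/(2*f) (n(f) = (f + (-1 + 6 + f))/(f + f) = (f + (5 + f))/((2*f)) = (5 + 2*f)*(1/(2*f)) = (5 + 2*f)/(2*f))
93633/(n(-50) - 1*(-43192)) = 93633/((5/2 - 50)/(-50) - 1*(-43192)) = 93633/(-1/50*(-95/2) + 43192) = 93633/(19/20 + 43192) = 93633/(863859/20) = 93633*(20/863859) = 624220/287953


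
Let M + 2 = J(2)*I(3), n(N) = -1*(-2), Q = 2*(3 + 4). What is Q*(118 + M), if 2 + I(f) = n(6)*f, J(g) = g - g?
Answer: 1624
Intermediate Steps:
Q = 14 (Q = 2*7 = 14)
n(N) = 2
J(g) = 0
I(f) = -2 + 2*f
M = -2 (M = -2 + 0*(-2 + 2*3) = -2 + 0*(-2 + 6) = -2 + 0*4 = -2 + 0 = -2)
Q*(118 + M) = 14*(118 - 2) = 14*116 = 1624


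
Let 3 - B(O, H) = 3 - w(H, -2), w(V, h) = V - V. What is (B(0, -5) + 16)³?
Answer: 4096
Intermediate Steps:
w(V, h) = 0
B(O, H) = 0 (B(O, H) = 3 - (3 - 1*0) = 3 - (3 + 0) = 3 - 1*3 = 3 - 3 = 0)
(B(0, -5) + 16)³ = (0 + 16)³ = 16³ = 4096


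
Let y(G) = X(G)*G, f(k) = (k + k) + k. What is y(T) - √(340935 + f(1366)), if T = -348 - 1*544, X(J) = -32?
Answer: 28544 - 3*√38337 ≈ 27957.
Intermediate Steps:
f(k) = 3*k (f(k) = 2*k + k = 3*k)
T = -892 (T = -348 - 544 = -892)
y(G) = -32*G
y(T) - √(340935 + f(1366)) = -32*(-892) - √(340935 + 3*1366) = 28544 - √(340935 + 4098) = 28544 - √345033 = 28544 - 3*√38337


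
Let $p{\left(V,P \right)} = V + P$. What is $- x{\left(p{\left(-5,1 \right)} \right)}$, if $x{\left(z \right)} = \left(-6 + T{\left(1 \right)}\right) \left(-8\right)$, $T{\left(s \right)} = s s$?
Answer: $-40$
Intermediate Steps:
$T{\left(s \right)} = s^{2}$
$p{\left(V,P \right)} = P + V$
$x{\left(z \right)} = 40$ ($x{\left(z \right)} = \left(-6 + 1^{2}\right) \left(-8\right) = \left(-6 + 1\right) \left(-8\right) = \left(-5\right) \left(-8\right) = 40$)
$- x{\left(p{\left(-5,1 \right)} \right)} = \left(-1\right) 40 = -40$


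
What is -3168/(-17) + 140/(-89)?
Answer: 279572/1513 ≈ 184.78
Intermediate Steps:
-3168/(-17) + 140/(-89) = -3168*(-1)/17 + 140*(-1/89) = -66*(-48/17) - 140/89 = 3168/17 - 140/89 = 279572/1513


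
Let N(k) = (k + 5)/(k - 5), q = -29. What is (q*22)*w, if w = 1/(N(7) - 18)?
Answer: 319/6 ≈ 53.167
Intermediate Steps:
N(k) = (5 + k)/(-5 + k)
w = -1/12 (w = 1/((5 + 7)/(-5 + 7) - 18) = 1/(12/2 - 18) = 1/((½)*12 - 18) = 1/(6 - 18) = 1/(-12) = -1/12 ≈ -0.083333)
(q*22)*w = -29*22*(-1/12) = -638*(-1/12) = 319/6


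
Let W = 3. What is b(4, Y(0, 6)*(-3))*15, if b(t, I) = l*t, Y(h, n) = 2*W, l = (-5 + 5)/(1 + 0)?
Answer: 0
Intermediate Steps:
l = 0 (l = 0/1 = 0*1 = 0)
Y(h, n) = 6 (Y(h, n) = 2*3 = 6)
b(t, I) = 0 (b(t, I) = 0*t = 0)
b(4, Y(0, 6)*(-3))*15 = 0*15 = 0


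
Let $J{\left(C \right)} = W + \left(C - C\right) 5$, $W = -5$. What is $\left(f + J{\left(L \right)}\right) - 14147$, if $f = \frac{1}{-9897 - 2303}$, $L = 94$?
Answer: $- \frac{172654401}{12200} \approx -14152.0$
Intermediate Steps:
$J{\left(C \right)} = -5$ ($J{\left(C \right)} = -5 + \left(C - C\right) 5 = -5 + 0 \cdot 5 = -5 + 0 = -5$)
$f = - \frac{1}{12200}$ ($f = \frac{1}{-12200} = - \frac{1}{12200} \approx -8.1967 \cdot 10^{-5}$)
$\left(f + J{\left(L \right)}\right) - 14147 = \left(- \frac{1}{12200} - 5\right) - 14147 = - \frac{61001}{12200} - 14147 = - \frac{172654401}{12200}$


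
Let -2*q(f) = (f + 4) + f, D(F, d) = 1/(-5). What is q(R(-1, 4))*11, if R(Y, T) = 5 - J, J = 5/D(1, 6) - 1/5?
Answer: -1771/5 ≈ -354.20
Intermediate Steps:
D(F, d) = -⅕
J = -126/5 (J = 5/(-⅕) - 1/5 = 5*(-5) - 1*⅕ = -25 - ⅕ = -126/5 ≈ -25.200)
R(Y, T) = 151/5 (R(Y, T) = 5 - 1*(-126/5) = 5 + 126/5 = 151/5)
q(f) = -2 - f (q(f) = -((f + 4) + f)/2 = -((4 + f) + f)/2 = -(4 + 2*f)/2 = -2 - f)
q(R(-1, 4))*11 = (-2 - 1*151/5)*11 = (-2 - 151/5)*11 = -161/5*11 = -1771/5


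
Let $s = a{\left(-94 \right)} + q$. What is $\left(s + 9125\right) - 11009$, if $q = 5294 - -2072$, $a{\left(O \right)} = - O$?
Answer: $5576$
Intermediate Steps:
$q = 7366$ ($q = 5294 + 2072 = 7366$)
$s = 7460$ ($s = \left(-1\right) \left(-94\right) + 7366 = 94 + 7366 = 7460$)
$\left(s + 9125\right) - 11009 = \left(7460 + 9125\right) - 11009 = 16585 - 11009 = 5576$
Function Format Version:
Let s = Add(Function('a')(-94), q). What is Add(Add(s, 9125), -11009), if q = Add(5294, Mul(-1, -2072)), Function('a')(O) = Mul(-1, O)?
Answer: 5576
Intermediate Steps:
q = 7366 (q = Add(5294, 2072) = 7366)
s = 7460 (s = Add(Mul(-1, -94), 7366) = Add(94, 7366) = 7460)
Add(Add(s, 9125), -11009) = Add(Add(7460, 9125), -11009) = Add(16585, -11009) = 5576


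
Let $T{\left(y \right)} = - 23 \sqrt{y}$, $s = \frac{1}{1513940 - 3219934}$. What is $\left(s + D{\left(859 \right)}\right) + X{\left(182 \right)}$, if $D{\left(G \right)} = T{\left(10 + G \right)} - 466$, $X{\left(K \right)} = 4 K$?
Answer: $\frac{446970427}{1705994} - 23 \sqrt{869} \approx -416.01$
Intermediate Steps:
$s = - \frac{1}{1705994}$ ($s = \frac{1}{-1705994} = - \frac{1}{1705994} \approx -5.8617 \cdot 10^{-7}$)
$D{\left(G \right)} = -466 - 23 \sqrt{10 + G}$ ($D{\left(G \right)} = - 23 \sqrt{10 + G} - 466 = -466 - 23 \sqrt{10 + G}$)
$\left(s + D{\left(859 \right)}\right) + X{\left(182 \right)} = \left(- \frac{1}{1705994} - \left(466 + 23 \sqrt{10 + 859}\right)\right) + 4 \cdot 182 = \left(- \frac{1}{1705994} - \left(466 + 23 \sqrt{869}\right)\right) + 728 = \left(- \frac{794993205}{1705994} - 23 \sqrt{869}\right) + 728 = \frac{446970427}{1705994} - 23 \sqrt{869}$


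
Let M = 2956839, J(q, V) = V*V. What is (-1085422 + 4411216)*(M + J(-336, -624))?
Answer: 11128821769710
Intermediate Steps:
J(q, V) = V²
(-1085422 + 4411216)*(M + J(-336, -624)) = (-1085422 + 4411216)*(2956839 + (-624)²) = 3325794*(2956839 + 389376) = 3325794*3346215 = 11128821769710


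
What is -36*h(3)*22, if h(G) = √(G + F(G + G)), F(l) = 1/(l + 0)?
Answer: -132*√114 ≈ -1409.4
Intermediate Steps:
F(l) = 1/l
h(G) = √(G + 1/(2*G)) (h(G) = √(G + 1/(G + G)) = √(G + 1/(2*G)))
-36*h(3)*22 = -18*√(2/3 + 4*3)*22 = -18*√(2*(⅓) + 12)*22 = -18*√(⅔ + 12)*22 = -18*√(38/3)*22 = -18*√114/3*22 = -6*√114*22 = -132*√114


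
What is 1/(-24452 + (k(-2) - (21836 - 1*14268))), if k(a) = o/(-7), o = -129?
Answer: -7/224011 ≈ -3.1248e-5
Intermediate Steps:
k(a) = 129/7 (k(a) = -129/(-7) = -129*(-⅐) = 129/7)
1/(-24452 + (k(-2) - (21836 - 1*14268))) = 1/(-24452 + (129/7 - (21836 - 1*14268))) = 1/(-24452 + (129/7 - (21836 - 14268))) = 1/(-24452 + (129/7 - 1*7568)) = 1/(-24452 + (129/7 - 7568)) = 1/(-24452 - 52847/7) = 1/(-224011/7) = -7/224011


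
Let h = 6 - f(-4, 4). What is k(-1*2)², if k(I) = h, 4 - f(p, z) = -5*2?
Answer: 64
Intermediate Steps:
f(p, z) = 14 (f(p, z) = 4 - (-5)*2 = 4 - 1*(-10) = 4 + 10 = 14)
h = -8 (h = 6 - 1*14 = 6 - 14 = -8)
k(I) = -8
k(-1*2)² = (-8)² = 64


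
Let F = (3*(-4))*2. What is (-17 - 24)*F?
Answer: 984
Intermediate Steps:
F = -24 (F = -12*2 = -24)
(-17 - 24)*F = (-17 - 24)*(-24) = -41*(-24) = 984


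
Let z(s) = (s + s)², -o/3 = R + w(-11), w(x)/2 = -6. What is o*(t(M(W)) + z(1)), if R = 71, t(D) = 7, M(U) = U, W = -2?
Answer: -1947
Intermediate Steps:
w(x) = -12 (w(x) = 2*(-6) = -12)
o = -177 (o = -3*(71 - 12) = -3*59 = -177)
z(s) = 4*s² (z(s) = (2*s)² = 4*s²)
o*(t(M(W)) + z(1)) = -177*(7 + 4*1²) = -177*(7 + 4*1) = -177*(7 + 4) = -177*11 = -1947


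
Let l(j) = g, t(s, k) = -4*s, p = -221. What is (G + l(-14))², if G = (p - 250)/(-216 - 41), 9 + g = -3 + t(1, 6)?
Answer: 13256881/66049 ≈ 200.71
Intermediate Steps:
g = -16 (g = -9 + (-3 - 4*1) = -9 + (-3 - 4) = -9 - 7 = -16)
l(j) = -16
G = 471/257 (G = (-221 - 250)/(-216 - 41) = -471/(-257) = -471*(-1/257) = 471/257 ≈ 1.8327)
(G + l(-14))² = (471/257 - 16)² = (-3641/257)² = 13256881/66049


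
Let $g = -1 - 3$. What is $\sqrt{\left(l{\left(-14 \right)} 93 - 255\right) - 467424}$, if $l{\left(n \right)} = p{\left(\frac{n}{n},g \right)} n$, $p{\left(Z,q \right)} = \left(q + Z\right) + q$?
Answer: $i \sqrt{458565} \approx 677.17 i$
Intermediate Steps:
$g = -4$
$p{\left(Z,q \right)} = Z + 2 q$ ($p{\left(Z,q \right)} = \left(Z + q\right) + q = Z + 2 q$)
$l{\left(n \right)} = - 7 n$ ($l{\left(n \right)} = \left(\frac{n}{n} + 2 \left(-4\right)\right) n = \left(1 - 8\right) n = - 7 n$)
$\sqrt{\left(l{\left(-14 \right)} 93 - 255\right) - 467424} = \sqrt{\left(\left(-7\right) \left(-14\right) 93 - 255\right) - 467424} = \sqrt{\left(98 \cdot 93 - 255\right) - 467424} = \sqrt{\left(9114 - 255\right) - 467424} = \sqrt{8859 - 467424} = \sqrt{-458565} = i \sqrt{458565}$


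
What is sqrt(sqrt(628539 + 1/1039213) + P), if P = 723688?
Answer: 2*sqrt(195389185180358218 + 1039213*sqrt(42424954906073194))/1039213 ≈ 851.16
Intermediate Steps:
sqrt(sqrt(628539 + 1/1039213) + P) = sqrt(sqrt(628539 + 1/1039213) + 723688) = sqrt(sqrt(653185899808/1039213) + 723688) = sqrt(4*sqrt(42424954906073194)/1039213 + 723688) = sqrt(723688 + 4*sqrt(42424954906073194)/1039213)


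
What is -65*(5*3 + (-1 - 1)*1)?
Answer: -845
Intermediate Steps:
-65*(5*3 + (-1 - 1)*1) = -65*(15 - 2*1) = -65*(15 - 2) = -65*13 = -845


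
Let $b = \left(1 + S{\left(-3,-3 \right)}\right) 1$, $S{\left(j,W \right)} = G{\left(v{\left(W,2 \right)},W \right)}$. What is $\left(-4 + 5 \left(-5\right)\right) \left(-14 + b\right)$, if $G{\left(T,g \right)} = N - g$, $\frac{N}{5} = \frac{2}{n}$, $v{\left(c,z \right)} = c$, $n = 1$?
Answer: $0$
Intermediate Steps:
$N = 10$ ($N = 5 \cdot \frac{2}{1} = 5 \cdot 2 \cdot 1 = 5 \cdot 2 = 10$)
$G{\left(T,g \right)} = 10 - g$
$S{\left(j,W \right)} = 10 - W$
$b = 14$ ($b = \left(1 + \left(10 - -3\right)\right) 1 = \left(1 + \left(10 + 3\right)\right) 1 = \left(1 + 13\right) 1 = 14 \cdot 1 = 14$)
$\left(-4 + 5 \left(-5\right)\right) \left(-14 + b\right) = \left(-4 + 5 \left(-5\right)\right) \left(-14 + 14\right) = \left(-4 - 25\right) 0 = \left(-29\right) 0 = 0$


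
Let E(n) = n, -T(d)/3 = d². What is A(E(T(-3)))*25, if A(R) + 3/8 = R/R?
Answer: 125/8 ≈ 15.625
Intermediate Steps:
T(d) = -3*d²
A(R) = 5/8 (A(R) = -3/8 + R/R = -3/8 + 1 = 5/8)
A(E(T(-3)))*25 = (5/8)*25 = 125/8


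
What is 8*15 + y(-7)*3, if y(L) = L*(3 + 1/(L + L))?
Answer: 117/2 ≈ 58.500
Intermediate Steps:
y(L) = L*(3 + 1/(2*L))
8*15 + y(-7)*3 = 8*15 + (1/2 + 3*(-7))*3 = 120 + (1/2 - 21)*3 = 120 - 41/2*3 = 120 - 123/2 = 117/2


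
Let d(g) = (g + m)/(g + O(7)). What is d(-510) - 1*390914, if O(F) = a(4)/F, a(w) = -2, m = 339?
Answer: -73491769/188 ≈ -3.9091e+5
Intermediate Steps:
O(F) = -2/F
d(g) = (339 + g)/(-2/7 + g) (d(g) = (g + 339)/(g - 2/7) = (339 + g)/(g - 2*1/7) = (339 + g)/(g - 2/7) = (339 + g)/(-2/7 + g))
d(-510) - 1*390914 = 7*(339 - 510)/(-2 + 7*(-510)) - 1*390914 = 7*(-171)/(-2 - 3570) - 390914 = 7*(-171)/(-3572) - 390914 = 7*(-1/3572)*(-171) - 390914 = 63/188 - 390914 = -73491769/188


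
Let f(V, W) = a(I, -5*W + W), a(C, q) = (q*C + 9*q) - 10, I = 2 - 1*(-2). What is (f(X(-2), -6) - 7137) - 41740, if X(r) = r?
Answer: -48575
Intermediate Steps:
I = 4 (I = 2 + 2 = 4)
a(C, q) = -10 + 9*q + C*q (a(C, q) = (C*q + 9*q) - 10 = (9*q + C*q) - 10 = -10 + 9*q + C*q)
f(V, W) = -10 - 52*W (f(V, W) = -10 + 9*(-5*W + W) + 4*(-5*W + W) = -10 + 9*(-4*W) + 4*(-4*W) = -10 - 36*W - 16*W = -10 - 52*W)
(f(X(-2), -6) - 7137) - 41740 = ((-10 - 52*(-6)) - 7137) - 41740 = ((-10 + 312) - 7137) - 41740 = (302 - 7137) - 41740 = -6835 - 41740 = -48575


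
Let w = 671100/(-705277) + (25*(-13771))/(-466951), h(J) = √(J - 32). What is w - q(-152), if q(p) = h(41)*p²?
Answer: -22826577688773149/329329800427 ≈ -69312.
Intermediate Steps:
h(J) = √(-32 + J)
q(p) = 3*p² (q(p) = √(-32 + 41)*p² = √9*p² = 3*p²)
w = -70561576925/329329800427 (w = 671100*(-1/705277) - 344275*(-1/466951) = -671100/705277 + 344275/466951 = -70561576925/329329800427 ≈ -0.21426)
w - q(-152) = -70561576925/329329800427 - 3*(-152)² = -70561576925/329329800427 - 3*23104 = -70561576925/329329800427 - 1*69312 = -70561576925/329329800427 - 69312 = -22826577688773149/329329800427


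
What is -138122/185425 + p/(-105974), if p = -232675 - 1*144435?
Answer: 27644140461/9825114475 ≈ 2.8136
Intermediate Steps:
p = -377110 (p = -232675 - 144435 = -377110)
-138122/185425 + p/(-105974) = -138122/185425 - 377110/(-105974) = -138122*1/185425 - 377110*(-1/105974) = -138122/185425 + 188555/52987 = 27644140461/9825114475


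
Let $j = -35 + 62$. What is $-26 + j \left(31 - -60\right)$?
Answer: $2431$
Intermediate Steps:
$j = 27$
$-26 + j \left(31 - -60\right) = -26 + 27 \left(31 - -60\right) = -26 + 27 \left(31 + 60\right) = -26 + 27 \cdot 91 = -26 + 2457 = 2431$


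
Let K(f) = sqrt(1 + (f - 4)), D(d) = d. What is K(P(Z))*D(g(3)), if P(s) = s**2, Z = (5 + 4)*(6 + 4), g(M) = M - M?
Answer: 0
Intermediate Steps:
g(M) = 0
Z = 90 (Z = 9*10 = 90)
K(f) = sqrt(-3 + f) (K(f) = sqrt(1 + (-4 + f)) = sqrt(-3 + f))
K(P(Z))*D(g(3)) = sqrt(-3 + 90**2)*0 = sqrt(-3 + 8100)*0 = sqrt(8097)*0 = 0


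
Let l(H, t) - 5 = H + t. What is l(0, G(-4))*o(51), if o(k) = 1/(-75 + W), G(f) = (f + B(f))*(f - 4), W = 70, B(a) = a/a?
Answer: -29/5 ≈ -5.8000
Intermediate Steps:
B(a) = 1
G(f) = (1 + f)*(-4 + f) (G(f) = (f + 1)*(f - 4) = (1 + f)*(-4 + f))
o(k) = -⅕ (o(k) = 1/(-75 + 70) = 1/(-5) = -⅕)
l(H, t) = 5 + H + t (l(H, t) = 5 + (H + t) = 5 + H + t)
l(0, G(-4))*o(51) = (5 + 0 + (-4 + (-4)² - 3*(-4)))*(-⅕) = (5 + 0 + (-4 + 16 + 12))*(-⅕) = (5 + 0 + 24)*(-⅕) = 29*(-⅕) = -29/5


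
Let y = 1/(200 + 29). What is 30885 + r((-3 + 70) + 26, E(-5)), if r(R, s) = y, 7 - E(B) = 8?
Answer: 7072666/229 ≈ 30885.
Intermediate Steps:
E(B) = -1 (E(B) = 7 - 1*8 = 7 - 8 = -1)
y = 1/229 ≈ 0.0043668
r(R, s) = 1/229
30885 + r((-3 + 70) + 26, E(-5)) = 30885 + 1/229 = 7072666/229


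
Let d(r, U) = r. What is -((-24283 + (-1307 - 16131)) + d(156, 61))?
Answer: 41565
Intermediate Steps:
-((-24283 + (-1307 - 16131)) + d(156, 61)) = -((-24283 + (-1307 - 16131)) + 156) = -((-24283 - 17438) + 156) = -(-41721 + 156) = -1*(-41565) = 41565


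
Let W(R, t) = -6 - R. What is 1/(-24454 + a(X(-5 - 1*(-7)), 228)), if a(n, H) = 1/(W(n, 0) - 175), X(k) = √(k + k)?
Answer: -183/4475083 ≈ -4.0893e-5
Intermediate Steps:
X(k) = √2*√k (X(k) = √(2*k) = √2*√k)
a(n, H) = 1/(-181 - n) (a(n, H) = 1/((-6 - n) - 175) = 1/(-181 - n))
1/(-24454 + a(X(-5 - 1*(-7)), 228)) = 1/(-24454 - 1/(181 + √2*√(-5 - 1*(-7)))) = 1/(-24454 - 1/(181 + √2*√(-5 + 7))) = 1/(-24454 - 1/(181 + √2*√2)) = 1/(-24454 - 1/(181 + 2)) = 1/(-24454 - 1/183) = 1/(-4475083/183) = -183/4475083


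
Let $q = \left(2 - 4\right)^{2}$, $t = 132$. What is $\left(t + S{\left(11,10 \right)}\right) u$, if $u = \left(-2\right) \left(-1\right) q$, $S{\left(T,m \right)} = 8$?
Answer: $1120$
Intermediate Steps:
$q = 4$ ($q = \left(-2\right)^{2} = 4$)
$u = 8$ ($u = \left(-2\right) \left(-1\right) 4 = 2 \cdot 4 = 8$)
$\left(t + S{\left(11,10 \right)}\right) u = \left(132 + 8\right) 8 = 140 \cdot 8 = 1120$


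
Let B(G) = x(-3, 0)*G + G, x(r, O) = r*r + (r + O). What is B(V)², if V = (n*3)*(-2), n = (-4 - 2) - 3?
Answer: 142884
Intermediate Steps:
n = -9 (n = -6 - 3 = -9)
x(r, O) = O + r + r² (x(r, O) = r² + (O + r) = O + r + r²)
V = 54 (V = -9*3*(-2) = -27*(-2) = 54)
B(G) = 7*G (B(G) = (0 - 3 + (-3)²)*G + G = (0 - 3 + 9)*G + G = 6*G + G = 7*G)
B(V)² = (7*54)² = 378² = 142884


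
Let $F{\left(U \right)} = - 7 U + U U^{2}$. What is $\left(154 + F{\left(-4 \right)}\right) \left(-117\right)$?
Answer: $-13806$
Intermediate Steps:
$F{\left(U \right)} = U^{3} - 7 U$ ($F{\left(U \right)} = - 7 U + U^{3} = U^{3} - 7 U$)
$\left(154 + F{\left(-4 \right)}\right) \left(-117\right) = \left(154 - 4 \left(-7 + \left(-4\right)^{2}\right)\right) \left(-117\right) = \left(154 - 4 \left(-7 + 16\right)\right) \left(-117\right) = \left(154 - 36\right) \left(-117\right) = 118 \left(-117\right) = -13806$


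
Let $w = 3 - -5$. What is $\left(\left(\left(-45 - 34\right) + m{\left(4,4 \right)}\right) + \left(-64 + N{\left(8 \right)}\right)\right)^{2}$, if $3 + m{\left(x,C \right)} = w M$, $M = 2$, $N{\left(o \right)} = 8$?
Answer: $14884$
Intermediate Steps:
$w = 8$ ($w = 3 + 5 = 8$)
$m{\left(x,C \right)} = 13$ ($m{\left(x,C \right)} = -3 + 8 \cdot 2 = -3 + 16 = 13$)
$\left(\left(\left(-45 - 34\right) + m{\left(4,4 \right)}\right) + \left(-64 + N{\left(8 \right)}\right)\right)^{2} = \left(\left(\left(-45 - 34\right) + 13\right) + \left(-64 + 8\right)\right)^{2} = \left(\left(-79 + 13\right) - 56\right)^{2} = \left(-66 - 56\right)^{2} = \left(-122\right)^{2} = 14884$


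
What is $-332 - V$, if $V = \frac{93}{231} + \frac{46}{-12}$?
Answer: $- \frac{151799}{462} \approx -328.57$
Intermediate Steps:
$V = - \frac{1585}{462}$ ($V = 93 \cdot \frac{1}{231} + 46 \left(- \frac{1}{12}\right) = \frac{31}{77} - \frac{23}{6} = - \frac{1585}{462} \approx -3.4307$)
$-332 - V = -332 - - \frac{1585}{462} = -332 + \frac{1585}{462} = - \frac{151799}{462}$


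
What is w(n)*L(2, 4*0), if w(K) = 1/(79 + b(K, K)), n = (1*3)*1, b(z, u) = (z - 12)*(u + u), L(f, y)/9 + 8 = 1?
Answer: -63/25 ≈ -2.5200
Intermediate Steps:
L(f, y) = -63 (L(f, y) = -72 + 9*1 = -72 + 9 = -63)
b(z, u) = 2*u*(-12 + z) (b(z, u) = (-12 + z)*(2*u) = 2*u*(-12 + z))
n = 3 (n = 3*1 = 3)
w(K) = 1/(79 + 2*K*(-12 + K))
w(n)*L(2, 4*0) = -63/(79 + 2*3*(-12 + 3)) = -63/(79 + 2*3*(-9)) = -63/(79 - 54) = -63/25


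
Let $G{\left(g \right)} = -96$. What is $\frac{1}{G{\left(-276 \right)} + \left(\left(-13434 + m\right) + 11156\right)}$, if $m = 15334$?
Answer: $\frac{1}{12960} \approx 7.7161 \cdot 10^{-5}$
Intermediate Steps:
$\frac{1}{G{\left(-276 \right)} + \left(\left(-13434 + m\right) + 11156\right)} = \frac{1}{-96 + \left(\left(-13434 + 15334\right) + 11156\right)} = \frac{1}{-96 + \left(1900 + 11156\right)} = \frac{1}{-96 + 13056} = \frac{1}{12960}$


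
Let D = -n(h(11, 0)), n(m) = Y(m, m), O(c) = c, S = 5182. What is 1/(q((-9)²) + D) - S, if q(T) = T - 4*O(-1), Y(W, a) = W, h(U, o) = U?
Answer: -383467/74 ≈ -5182.0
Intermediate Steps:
q(T) = 4 + T (q(T) = T - 4*(-1) = T + 4 = 4 + T)
n(m) = m
D = -11 (D = -1*11 = -11)
1/(q((-9)²) + D) - S = 1/((4 + (-9)²) - 11) - 1*5182 = 1/((4 + 81) - 11) - 5182 = 1/(85 - 11) - 5182 = 1/74 - 5182 = -383467/74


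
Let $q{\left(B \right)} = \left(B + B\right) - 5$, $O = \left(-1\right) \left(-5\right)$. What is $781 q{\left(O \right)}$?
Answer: $3905$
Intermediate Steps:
$O = 5$
$q{\left(B \right)} = -5 + 2 B$ ($q{\left(B \right)} = 2 B - 5 = -5 + 2 B$)
$781 q{\left(O \right)} = 781 \left(-5 + 2 \cdot 5\right) = 781 \left(-5 + 10\right) = 781 \cdot 5 = 3905$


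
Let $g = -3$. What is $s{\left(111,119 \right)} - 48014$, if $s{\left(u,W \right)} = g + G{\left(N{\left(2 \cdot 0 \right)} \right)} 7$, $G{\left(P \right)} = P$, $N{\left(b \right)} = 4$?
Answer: $-47989$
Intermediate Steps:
$s{\left(u,W \right)} = 25$ ($s{\left(u,W \right)} = -3 + 4 \cdot 7 = -3 + 28 = 25$)
$s{\left(111,119 \right)} - 48014 = 25 - 48014 = -47989$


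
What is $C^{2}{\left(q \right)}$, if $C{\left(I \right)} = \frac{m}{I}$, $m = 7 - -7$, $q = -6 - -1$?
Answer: $\frac{196}{25} \approx 7.84$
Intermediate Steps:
$q = -5$ ($q = -6 + 1 = -5$)
$m = 14$ ($m = 7 + 7 = 14$)
$C{\left(I \right)} = \frac{14}{I}$
$C^{2}{\left(q \right)} = \left(\frac{14}{-5}\right)^{2} = \left(14 \left(- \frac{1}{5}\right)\right)^{2} = \left(- \frac{14}{5}\right)^{2} = \frac{196}{25}$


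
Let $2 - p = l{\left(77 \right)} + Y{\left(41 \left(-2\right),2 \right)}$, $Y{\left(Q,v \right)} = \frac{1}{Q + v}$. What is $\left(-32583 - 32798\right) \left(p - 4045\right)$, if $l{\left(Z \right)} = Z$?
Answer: $\frac{21549512219}{80} \approx 2.6937 \cdot 10^{8}$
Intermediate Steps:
$p = - \frac{5999}{80}$ ($p = 2 - \left(77 + \frac{1}{41 \left(-2\right) + 2}\right) = 2 - \left(77 + \frac{1}{-82 + 2}\right) = 2 - \left(77 + \frac{1}{-80}\right) = 2 - \left(77 - \frac{1}{80}\right) = 2 - \frac{6159}{80} = - \frac{5999}{80} \approx -74.988$)
$\left(-32583 - 32798\right) \left(p - 4045\right) = \left(-32583 - 32798\right) \left(- \frac{5999}{80} - 4045\right) = \left(-65381\right) \left(- \frac{329599}{80}\right) = \frac{21549512219}{80}$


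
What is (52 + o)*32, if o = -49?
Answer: 96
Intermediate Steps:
(52 + o)*32 = (52 - 49)*32 = 3*32 = 96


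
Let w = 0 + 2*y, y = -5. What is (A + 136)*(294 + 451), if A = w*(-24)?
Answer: 280120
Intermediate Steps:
w = -10 (w = 0 + 2*(-5) = 0 - 10 = -10)
A = 240 (A = -10*(-24) = 240)
(A + 136)*(294 + 451) = (240 + 136)*(294 + 451) = 376*745 = 280120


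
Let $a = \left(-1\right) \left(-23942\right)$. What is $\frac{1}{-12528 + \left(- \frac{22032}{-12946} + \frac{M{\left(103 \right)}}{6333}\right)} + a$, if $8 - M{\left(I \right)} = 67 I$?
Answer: $\frac{12295211385499337}{513541534813} \approx 23942.0$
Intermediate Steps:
$a = 23942$
$M{\left(I \right)} = 8 - 67 I$
$\frac{1}{-12528 + \left(- \frac{22032}{-12946} + \frac{M{\left(103 \right)}}{6333}\right)} + a = \frac{1}{-12528 + \left(- \frac{22032}{-12946} + \frac{8 - 6901}{6333}\right)} + 23942 = \frac{1}{-12528 + \left(\left(-22032\right) \left(- \frac{1}{12946}\right) + \left(8 - 6901\right) \frac{1}{6333}\right)} + 23942 = \frac{1}{-12528 + \left(\frac{11016}{6473} - \frac{6893}{6333}\right)} + 23942 = \frac{1}{-12528 + \frac{25145939}{40993509}} + 23942 = \frac{1}{- \frac{513541534813}{40993509}} + 23942 = - \frac{40993509}{513541534813} + 23942 = \frac{12295211385499337}{513541534813}$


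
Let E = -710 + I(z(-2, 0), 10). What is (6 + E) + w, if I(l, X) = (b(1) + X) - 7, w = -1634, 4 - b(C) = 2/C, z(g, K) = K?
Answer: -2333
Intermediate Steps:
b(C) = 4 - 2/C
I(l, X) = -5 + X (I(l, X) = ((4 - 2/1) + X) - 7 = ((4 - 2*1) + X) - 7 = ((4 - 2) + X) - 7 = (2 + X) - 7 = -5 + X)
E = -705 (E = -710 + (-5 + 10) = -710 + 5 = -705)
(6 + E) + w = (6 - 705) - 1634 = -699 - 1634 = -2333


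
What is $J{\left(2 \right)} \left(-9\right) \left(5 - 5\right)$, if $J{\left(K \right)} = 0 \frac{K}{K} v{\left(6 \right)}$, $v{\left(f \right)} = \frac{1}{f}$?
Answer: $0$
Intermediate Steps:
$J{\left(K \right)} = 0$ ($J{\left(K \right)} = \frac{0 \frac{K}{K}}{6} = 0 \cdot 1 \cdot \frac{1}{6} = 0 \cdot \frac{1}{6} = 0$)
$J{\left(2 \right)} \left(-9\right) \left(5 - 5\right) = 0 \left(-9\right) \left(5 - 5\right) = 0 \left(5 - 5\right) = 0 \cdot 0 = 0$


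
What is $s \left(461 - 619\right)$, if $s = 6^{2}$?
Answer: $-5688$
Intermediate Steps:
$s = 36$
$s \left(461 - 619\right) = 36 \left(461 - 619\right) = 36 \left(-158\right) = -5688$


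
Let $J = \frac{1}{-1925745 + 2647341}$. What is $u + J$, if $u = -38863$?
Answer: $- \frac{28043385347}{721596} \approx -38863.0$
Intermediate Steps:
$J = \frac{1}{721596} \approx 1.3858 \cdot 10^{-6}$
$u + J = -38863 + \frac{1}{721596} = - \frac{28043385347}{721596}$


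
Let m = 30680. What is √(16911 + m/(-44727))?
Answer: √33829159865559/44727 ≈ 130.04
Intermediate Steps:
√(16911 + m/(-44727)) = √(16911 + 30680/(-44727)) = √(16911 + 30680*(-1/44727)) = √(16911 - 30680/44727) = √(756347617/44727) = √33829159865559/44727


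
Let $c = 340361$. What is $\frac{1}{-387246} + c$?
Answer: $\frac{131803435805}{387246} \approx 3.4036 \cdot 10^{5}$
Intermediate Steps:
$\frac{1}{-387246} + c = \frac{1}{-387246} + 340361 = - \frac{1}{387246} + 340361 = \frac{131803435805}{387246}$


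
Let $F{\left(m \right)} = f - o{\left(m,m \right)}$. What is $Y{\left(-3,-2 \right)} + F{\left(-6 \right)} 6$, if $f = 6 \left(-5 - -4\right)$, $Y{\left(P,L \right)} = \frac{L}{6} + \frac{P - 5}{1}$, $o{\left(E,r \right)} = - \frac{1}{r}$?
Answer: $- \frac{136}{3} \approx -45.333$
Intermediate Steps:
$Y{\left(P,L \right)} = -5 + P + \frac{L}{6}$ ($Y{\left(P,L \right)} = L \frac{1}{6} + \left(-5 + P\right) 1 = \frac{L}{6} + \left(-5 + P\right) = -5 + P + \frac{L}{6}$)
$f = -6$ ($f = 6 \left(-5 + 4\right) = 6 \left(-1\right) = -6$)
$F{\left(m \right)} = -6 + \frac{1}{m}$ ($F{\left(m \right)} = -6 - - \frac{1}{m} = -6 + \frac{1}{m}$)
$Y{\left(-3,-2 \right)} + F{\left(-6 \right)} 6 = \left(-5 - 3 + \frac{1}{6} \left(-2\right)\right) + \left(-6 + \frac{1}{-6}\right) 6 = \left(-5 - 3 - \frac{1}{3}\right) + \left(-6 - \frac{1}{6}\right) 6 = - \frac{25}{3} - 37 = - \frac{136}{3}$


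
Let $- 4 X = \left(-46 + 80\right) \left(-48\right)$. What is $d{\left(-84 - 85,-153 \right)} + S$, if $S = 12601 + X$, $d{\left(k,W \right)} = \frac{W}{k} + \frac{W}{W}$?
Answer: $\frac{2198843}{169} \approx 13011.0$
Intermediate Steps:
$X = 408$ ($X = - \frac{\left(-46 + 80\right) \left(-48\right)}{4} = - \frac{34 \left(-48\right)}{4} = \left(- \frac{1}{4}\right) \left(-1632\right) = 408$)
$d{\left(k,W \right)} = 1 + \frac{W}{k}$ ($d{\left(k,W \right)} = \frac{W}{k} + 1 = 1 + \frac{W}{k}$)
$S = 13009$ ($S = 12601 + 408 = 13009$)
$d{\left(-84 - 85,-153 \right)} + S = \frac{-153 - 169}{-84 - 85} + 13009 = \frac{-153 - 169}{-169} + 13009 = \left(- \frac{1}{169}\right) \left(-322\right) + 13009 = \frac{322}{169} + 13009 = \frac{2198843}{169}$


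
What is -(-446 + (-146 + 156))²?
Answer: -190096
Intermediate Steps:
-(-446 + (-146 + 156))² = -(-446 + 10)² = -1*(-436)² = -1*190096 = -190096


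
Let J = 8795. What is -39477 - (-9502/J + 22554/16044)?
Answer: -132631575281/3359690 ≈ -39477.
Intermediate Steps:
-39477 - (-9502/J + 22554/16044) = -39477 - (-9502/8795 + 22554/16044) = -39477 - (-9502*1/8795 + 22554*(1/16044)) = -39477 - (-9502/8795 + 537/382) = -39477 - 1*1093151/3359690 = -39477 - 1093151/3359690 = -132631575281/3359690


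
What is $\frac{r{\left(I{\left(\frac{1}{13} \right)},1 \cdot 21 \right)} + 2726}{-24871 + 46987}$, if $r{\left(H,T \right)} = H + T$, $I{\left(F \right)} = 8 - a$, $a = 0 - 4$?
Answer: $\frac{2759}{22116} \approx 0.12475$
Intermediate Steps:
$a = -4$
$I{\left(F \right)} = 12$ ($I{\left(F \right)} = 8 - -4 = 8 + 4 = 12$)
$\frac{r{\left(I{\left(\frac{1}{13} \right)},1 \cdot 21 \right)} + 2726}{-24871 + 46987} = \frac{\left(12 + 1 \cdot 21\right) + 2726}{-24871 + 46987} = \frac{\left(12 + 21\right) + 2726}{22116} = \left(33 + 2726\right) \frac{1}{22116} = 2759 \cdot \frac{1}{22116} = \frac{2759}{22116}$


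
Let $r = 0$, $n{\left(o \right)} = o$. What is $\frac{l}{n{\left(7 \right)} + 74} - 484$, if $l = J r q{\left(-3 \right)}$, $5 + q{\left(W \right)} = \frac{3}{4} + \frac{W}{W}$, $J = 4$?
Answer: $-484$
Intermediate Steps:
$q{\left(W \right)} = - \frac{13}{4}$ ($q{\left(W \right)} = -5 + \left(\frac{3}{4} + \frac{W}{W}\right) = -5 + \left(3 \cdot \frac{1}{4} + 1\right) = -5 + \left(\frac{3}{4} + 1\right) = -5 + \frac{7}{4} = - \frac{13}{4}$)
$l = 0$ ($l = 4 \cdot 0 \left(- \frac{13}{4}\right) = 0 \left(- \frac{13}{4}\right) = 0$)
$\frac{l}{n{\left(7 \right)} + 74} - 484 = \frac{0}{7 + 74} - 484 = \frac{0}{81} - 484 = 0 \cdot \frac{1}{81} - 484 = 0 - 484 = -484$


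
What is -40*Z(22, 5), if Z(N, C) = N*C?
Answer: -4400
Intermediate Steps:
Z(N, C) = C*N
-40*Z(22, 5) = -200*22 = -40*110 = -4400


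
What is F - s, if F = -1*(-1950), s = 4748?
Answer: -2798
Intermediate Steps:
F = 1950
F - s = 1950 - 1*4748 = 1950 - 4748 = -2798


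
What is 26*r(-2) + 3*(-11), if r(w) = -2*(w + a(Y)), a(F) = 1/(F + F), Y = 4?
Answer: 129/2 ≈ 64.500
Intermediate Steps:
a(F) = 1/(2*F)
r(w) = -¼ - 2*w (r(w) = -2*(w + (½)/4) = -2*(w + (½)*(¼)) = -2*(w + ⅛) = -2*(⅛ + w) = -¼ - 2*w)
26*r(-2) + 3*(-11) = 26*(-¼ - 2*(-2)) + 3*(-11) = 26*(-¼ + 4) - 33 = 26*(15/4) - 33 = 195/2 - 33 = 129/2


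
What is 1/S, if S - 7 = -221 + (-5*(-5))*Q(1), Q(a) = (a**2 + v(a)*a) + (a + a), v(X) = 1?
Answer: -1/114 ≈ -0.0087719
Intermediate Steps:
Q(a) = a**2 + 3*a (Q(a) = (a**2 + 1*a) + (a + a) = (a**2 + a) + 2*a = (a + a**2) + 2*a = a**2 + 3*a)
S = -114 (S = 7 + (-221 + (-5*(-5))*(1*(3 + 1))) = 7 + (-221 + 25*(1*4)) = 7 + (-221 + 25*4) = 7 + (-221 + 100) = 7 - 121 = -114)
1/S = 1/(-114) = -1/114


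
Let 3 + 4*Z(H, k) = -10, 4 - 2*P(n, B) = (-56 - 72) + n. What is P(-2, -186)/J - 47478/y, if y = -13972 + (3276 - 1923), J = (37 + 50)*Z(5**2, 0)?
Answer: 50315726/14272089 ≈ 3.5255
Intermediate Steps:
P(n, B) = 66 - n/2 (P(n, B) = 2 - ((-56 - 72) + n)/2 = 2 - (-128 + n)/2 = 2 + (64 - n/2) = 66 - n/2)
Z(H, k) = -13/4 (Z(H, k) = -3/4 + (1/4)*(-10) = -3/4 - 5/2 = -13/4)
J = -1131/4 (J = (37 + 50)*(-13/4) = 87*(-13/4) = -1131/4 ≈ -282.75)
y = -12619 (y = -13972 + 1353 = -12619)
P(-2, -186)/J - 47478/y = (66 - 1/2*(-2))/(-1131/4) - 47478/(-12619) = (66 + 1)*(-4/1131) - 47478*(-1/12619) = 67*(-4/1131) + 47478/12619 = -268/1131 + 47478/12619 = 50315726/14272089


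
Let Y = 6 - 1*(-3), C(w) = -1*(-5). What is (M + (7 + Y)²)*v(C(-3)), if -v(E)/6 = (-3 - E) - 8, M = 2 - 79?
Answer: 17184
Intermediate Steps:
C(w) = 5
M = -77
v(E) = 66 + 6*E (v(E) = -6*((-3 - E) - 8) = -6*(-11 - E) = 66 + 6*E)
Y = 9 (Y = 6 + 3 = 9)
(M + (7 + Y)²)*v(C(-3)) = (-77 + (7 + 9)²)*(66 + 6*5) = (-77 + 16²)*(66 + 30) = (-77 + 256)*96 = 179*96 = 17184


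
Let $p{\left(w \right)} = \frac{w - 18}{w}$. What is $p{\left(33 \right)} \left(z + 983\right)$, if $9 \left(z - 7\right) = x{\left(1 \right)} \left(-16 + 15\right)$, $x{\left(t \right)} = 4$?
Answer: $\frac{44530}{99} \approx 449.8$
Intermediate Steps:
$z = \frac{59}{9}$ ($z = 7 + \frac{4 \left(-16 + 15\right)}{9} = 7 + \frac{4 \left(-1\right)}{9} = 7 + \frac{1}{9} \left(-4\right) = 7 - \frac{4}{9} = \frac{59}{9} \approx 6.5556$)
$p{\left(w \right)} = \frac{-18 + w}{w}$
$p{\left(33 \right)} \left(z + 983\right) = \frac{-18 + 33}{33} \left(\frac{59}{9} + 983\right) = \frac{1}{33} \cdot 15 \cdot \frac{8906}{9} = \frac{5}{11} \cdot \frac{8906}{9} = \frac{44530}{99}$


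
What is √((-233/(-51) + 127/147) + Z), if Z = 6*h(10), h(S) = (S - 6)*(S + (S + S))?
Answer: 2*√23113914/357 ≈ 26.934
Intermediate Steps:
h(S) = 3*S*(-6 + S) (h(S) = (-6 + S)*(S + 2*S) = (-6 + S)*(3*S) = 3*S*(-6 + S))
Z = 720 (Z = 6*(3*10*(-6 + 10)) = 6*(3*10*4) = 6*120 = 720)
√((-233/(-51) + 127/147) + Z) = √((-233/(-51) + 127/147) + 720) = √((-233*(-1/51) + 127*(1/147)) + 720) = √((233/51 + 127/147) + 720) = √(13576/2499 + 720) = √(1812856/2499) = 2*√23113914/357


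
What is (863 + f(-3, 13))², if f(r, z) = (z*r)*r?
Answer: 960400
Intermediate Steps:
f(r, z) = z*r² (f(r, z) = (r*z)*r = z*r²)
(863 + f(-3, 13))² = (863 + 13*(-3)²)² = (863 + 13*9)² = (863 + 117)² = 980² = 960400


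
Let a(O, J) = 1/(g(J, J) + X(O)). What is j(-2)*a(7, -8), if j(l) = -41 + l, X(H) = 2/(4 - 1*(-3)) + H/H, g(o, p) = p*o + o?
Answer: -301/401 ≈ -0.75062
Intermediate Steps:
g(o, p) = o + o*p (g(o, p) = o*p + o = o + o*p)
X(H) = 9/7 (X(H) = 2/(4 + 3) + 1 = 2/7 + 1 = 9/7)
a(O, J) = 1/(9/7 + J*(1 + J)) (a(O, J) = 1/(J*(1 + J) + 9/7) = 1/(9/7 + J*(1 + J)))
j(-2)*a(7, -8) = (-41 - 2)*(7/(9 + 7*(-8)*(1 - 8))) = -301/(9 + 7*(-8)*(-7)) = -301/(9 + 392) = -301/401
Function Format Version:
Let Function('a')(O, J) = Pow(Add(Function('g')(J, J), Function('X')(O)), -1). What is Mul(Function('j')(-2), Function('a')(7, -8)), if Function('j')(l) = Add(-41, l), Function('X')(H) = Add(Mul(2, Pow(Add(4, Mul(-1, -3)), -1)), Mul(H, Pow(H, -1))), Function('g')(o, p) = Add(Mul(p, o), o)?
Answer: Rational(-301, 401) ≈ -0.75062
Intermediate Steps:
Function('g')(o, p) = Add(o, Mul(o, p)) (Function('g')(o, p) = Add(Mul(o, p), o) = Add(o, Mul(o, p)))
Function('X')(H) = Rational(9, 7) (Function('X')(H) = Add(Mul(2, Pow(Add(4, 3), -1)), 1) = Add(Mul(2, Pow(7, -1)), 1) = Add(Mul(2, Rational(1, 7)), 1) = Add(Rational(2, 7), 1) = Rational(9, 7))
Function('a')(O, J) = Pow(Add(Rational(9, 7), Mul(J, Add(1, J))), -1) (Function('a')(O, J) = Pow(Add(Mul(J, Add(1, J)), Rational(9, 7)), -1) = Pow(Add(Rational(9, 7), Mul(J, Add(1, J))), -1))
Mul(Function('j')(-2), Function('a')(7, -8)) = Mul(Add(-41, -2), Mul(7, Pow(Add(9, Mul(7, -8, Add(1, -8))), -1))) = Mul(-43, Mul(7, Pow(Add(9, Mul(7, -8, -7)), -1))) = Mul(-43, Mul(7, Pow(Add(9, 392), -1))) = Mul(-43, Mul(7, Pow(401, -1))) = Mul(-43, Mul(7, Rational(1, 401))) = Mul(-43, Rational(7, 401)) = Rational(-301, 401)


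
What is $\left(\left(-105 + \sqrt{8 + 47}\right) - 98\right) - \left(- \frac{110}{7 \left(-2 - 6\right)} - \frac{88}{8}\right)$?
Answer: $- \frac{5431}{28} + \sqrt{55} \approx -186.55$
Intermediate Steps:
$\left(\left(-105 + \sqrt{8 + 47}\right) - 98\right) - \left(- \frac{110}{7 \left(-2 - 6\right)} - \frac{88}{8}\right) = \left(\left(-105 + \sqrt{55}\right) - 98\right) - \left(- \frac{110}{7 \left(-8\right)} - 11\right) = \left(-203 + \sqrt{55}\right) - \left(- \frac{110}{-56} - 11\right) = \left(-203 + \sqrt{55}\right) - \left(\left(-110\right) \left(- \frac{1}{56}\right) - 11\right) = \left(-203 + \sqrt{55}\right) - \left(\frac{55}{28} - 11\right) = \left(-203 + \sqrt{55}\right) - - \frac{253}{28} = \left(-203 + \sqrt{55}\right) + \frac{253}{28} = - \frac{5431}{28} + \sqrt{55}$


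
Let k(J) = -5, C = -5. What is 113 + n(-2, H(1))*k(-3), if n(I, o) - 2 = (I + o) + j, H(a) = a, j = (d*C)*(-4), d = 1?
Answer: 8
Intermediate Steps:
j = 20 (j = (1*(-5))*(-4) = -5*(-4) = 20)
n(I, o) = 22 + I + o (n(I, o) = 2 + ((I + o) + 20) = 2 + (20 + I + o) = 22 + I + o)
113 + n(-2, H(1))*k(-3) = 113 + (22 - 2 + 1)*(-5) = 113 + 21*(-5) = 113 - 105 = 8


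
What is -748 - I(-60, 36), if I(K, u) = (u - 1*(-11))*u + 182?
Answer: -2622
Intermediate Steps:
I(K, u) = 182 + u*(11 + u) (I(K, u) = (u + 11)*u + 182 = (11 + u)*u + 182 = u*(11 + u) + 182 = 182 + u*(11 + u))
-748 - I(-60, 36) = -748 - (182 + 36² + 11*36) = -748 - (182 + 1296 + 396) = -748 - 1*1874 = -748 - 1874 = -2622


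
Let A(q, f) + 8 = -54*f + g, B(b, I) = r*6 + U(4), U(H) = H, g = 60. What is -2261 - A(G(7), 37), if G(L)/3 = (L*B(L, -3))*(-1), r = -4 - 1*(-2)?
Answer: -315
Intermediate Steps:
r = -2 (r = -4 + 2 = -2)
B(b, I) = -8 (B(b, I) = -2*6 + 4 = -12 + 4 = -8)
G(L) = 24*L (G(L) = 3*((L*(-8))*(-1)) = 3*(-8*L*(-1)) = 3*(8*L) = 24*L)
A(q, f) = 52 - 54*f (A(q, f) = -8 + (-54*f + 60) = -8 + (60 - 54*f) = 52 - 54*f)
-2261 - A(G(7), 37) = -2261 - (52 - 54*37) = -2261 - (52 - 1998) = -2261 - 1*(-1946) = -2261 + 1946 = -315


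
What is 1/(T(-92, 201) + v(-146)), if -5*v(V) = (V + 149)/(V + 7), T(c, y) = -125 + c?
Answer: -695/150812 ≈ -0.0046084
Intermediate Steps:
v(V) = -(149 + V)/(5*(7 + V)) (v(V) = -(V + 149)/(5*(V + 7)) = -(149 + V)/(5*(7 + V)))
1/(T(-92, 201) + v(-146)) = 1/((-125 - 92) + (-149 - 1*(-146))/(5*(7 - 146))) = 1/(-217 + (⅕)*(-149 + 146)/(-139)) = 1/(-217 + (⅕)*(-1/139)*(-3)) = 1/(-217 + 3/695) = 1/(-150812/695) = -695/150812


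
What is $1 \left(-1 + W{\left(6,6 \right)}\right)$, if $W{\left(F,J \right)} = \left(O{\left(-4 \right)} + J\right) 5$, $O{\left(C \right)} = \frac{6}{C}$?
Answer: $\frac{43}{2} \approx 21.5$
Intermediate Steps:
$W{\left(F,J \right)} = - \frac{15}{2} + 5 J$ ($W{\left(F,J \right)} = \left(\frac{6}{-4} + J\right) 5 = \left(6 \left(- \frac{1}{4}\right) + J\right) 5 = \left(- \frac{3}{2} + J\right) 5 = - \frac{15}{2} + 5 J$)
$1 \left(-1 + W{\left(6,6 \right)}\right) = 1 \left(-1 + \left(- \frac{15}{2} + 5 \cdot 6\right)\right) = 1 \left(-1 + \left(- \frac{15}{2} + 30\right)\right) = 1 \left(-1 + \frac{45}{2}\right) = 1 \cdot \frac{43}{2} = \frac{43}{2}$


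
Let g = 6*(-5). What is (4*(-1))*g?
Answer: 120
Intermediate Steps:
g = -30
(4*(-1))*g = (4*(-1))*(-30) = -4*(-30) = 120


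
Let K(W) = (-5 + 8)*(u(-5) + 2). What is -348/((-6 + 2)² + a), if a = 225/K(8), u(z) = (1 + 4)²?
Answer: -3132/169 ≈ -18.533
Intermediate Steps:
u(z) = 25 (u(z) = 5² = 25)
K(W) = 81 (K(W) = (-5 + 8)*(25 + 2) = 3*27 = 81)
a = 25/9 (a = 225/81 = 225*(1/81) = 25/9 ≈ 2.7778)
-348/((-6 + 2)² + a) = -348/((-6 + 2)² + 25/9) = -348/((-4)² + 25/9) = -348/(16 + 25/9) = -348/(169/9) = (9/169)*(-348) = -3132/169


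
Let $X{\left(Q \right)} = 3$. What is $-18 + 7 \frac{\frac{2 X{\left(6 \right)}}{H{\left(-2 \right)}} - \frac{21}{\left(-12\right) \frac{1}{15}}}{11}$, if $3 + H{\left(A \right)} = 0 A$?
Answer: $- \frac{113}{44} \approx -2.5682$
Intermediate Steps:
$H{\left(A \right)} = -3$ ($H{\left(A \right)} = -3 + 0 A = -3 + 0 = -3$)
$-18 + 7 \frac{\frac{2 X{\left(6 \right)}}{H{\left(-2 \right)}} - \frac{21}{\left(-12\right) \frac{1}{15}}}{11} = -18 + 7 \frac{\frac{2 \cdot 3}{-3} - \frac{21}{\left(-12\right) \frac{1}{15}}}{11} = -18 + 7 \left(6 \left(- \frac{1}{3}\right) - \frac{21}{\left(-12\right) \frac{1}{15}}\right) \frac{1}{11} = -18 + 7 \left(-2 - \frac{21}{- \frac{4}{5}}\right) \frac{1}{11} = -18 + 7 \left(-2 - - \frac{105}{4}\right) \frac{1}{11} = -18 + 7 \left(-2 + \frac{105}{4}\right) \frac{1}{11} = -18 + 7 \cdot \frac{97}{4} \cdot \frac{1}{11} = -18 + 7 \cdot \frac{97}{44} = -18 + \frac{679}{44} = - \frac{113}{44}$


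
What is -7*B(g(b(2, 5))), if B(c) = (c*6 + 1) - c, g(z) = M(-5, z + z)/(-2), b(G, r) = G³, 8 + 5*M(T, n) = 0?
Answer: -35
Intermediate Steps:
M(T, n) = -8/5 (M(T, n) = -8/5 + (⅕)*0 = -8/5 + 0 = -8/5)
g(z) = ⅘ (g(z) = -8/5/(-2) = -8/5*(-½) = ⅘)
B(c) = 1 + 5*c (B(c) = (6*c + 1) - c = (1 + 6*c) - c = 1 + 5*c)
-7*B(g(b(2, 5))) = -7*(1 + 5*(⅘)) = -7*(1 + 4) = -7*5 = -35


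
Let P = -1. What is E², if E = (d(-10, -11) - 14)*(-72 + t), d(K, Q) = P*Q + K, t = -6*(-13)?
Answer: 6084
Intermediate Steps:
t = 78
d(K, Q) = K - Q (d(K, Q) = -Q + K = K - Q)
E = -78 (E = ((-10 - 1*(-11)) - 14)*(-72 + 78) = ((-10 + 11) - 14)*6 = (1 - 14)*6 = -13*6 = -78)
E² = (-78)² = 6084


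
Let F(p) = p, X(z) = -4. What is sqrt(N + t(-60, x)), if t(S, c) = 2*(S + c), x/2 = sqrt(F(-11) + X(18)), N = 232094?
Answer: sqrt(231974 + 4*I*sqrt(15)) ≈ 481.64 + 0.016*I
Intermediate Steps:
x = 2*I*sqrt(15) (x = 2*sqrt(-11 - 4) = 2*sqrt(-15) = 2*(I*sqrt(15)) = 2*I*sqrt(15) ≈ 7.746*I)
t(S, c) = 2*S + 2*c
sqrt(N + t(-60, x)) = sqrt(232094 + (2*(-60) + 2*(2*I*sqrt(15)))) = sqrt(232094 + (-120 + 4*I*sqrt(15))) = sqrt(231974 + 4*I*sqrt(15))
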